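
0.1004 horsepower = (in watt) 74.87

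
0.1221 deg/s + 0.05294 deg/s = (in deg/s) 0.175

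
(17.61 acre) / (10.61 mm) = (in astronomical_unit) 4.49e-05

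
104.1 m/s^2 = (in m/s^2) 104.1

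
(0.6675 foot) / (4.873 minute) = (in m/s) 0.0006959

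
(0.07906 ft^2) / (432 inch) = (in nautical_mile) 3.614e-07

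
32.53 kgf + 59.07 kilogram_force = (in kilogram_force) 91.6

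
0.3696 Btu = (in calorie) 93.2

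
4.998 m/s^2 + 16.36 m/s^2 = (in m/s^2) 21.36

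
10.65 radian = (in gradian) 678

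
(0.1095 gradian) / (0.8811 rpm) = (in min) 0.0003107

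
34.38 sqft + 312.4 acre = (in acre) 312.4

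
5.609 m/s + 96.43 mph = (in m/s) 48.72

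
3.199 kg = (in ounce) 112.8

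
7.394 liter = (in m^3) 0.007394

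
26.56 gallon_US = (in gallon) 26.56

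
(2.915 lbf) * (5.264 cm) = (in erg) 6.826e+06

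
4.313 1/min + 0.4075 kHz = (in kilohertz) 0.4076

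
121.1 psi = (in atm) 8.24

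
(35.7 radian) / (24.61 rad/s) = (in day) 1.679e-05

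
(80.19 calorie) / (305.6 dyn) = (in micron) 1.098e+11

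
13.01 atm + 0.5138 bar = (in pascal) 1.37e+06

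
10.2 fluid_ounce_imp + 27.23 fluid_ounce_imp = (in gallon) 0.2809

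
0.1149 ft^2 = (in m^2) 0.01067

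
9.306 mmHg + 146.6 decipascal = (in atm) 0.01239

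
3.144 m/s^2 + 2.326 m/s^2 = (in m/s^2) 5.47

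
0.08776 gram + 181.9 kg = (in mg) 1.819e+08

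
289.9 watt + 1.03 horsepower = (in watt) 1058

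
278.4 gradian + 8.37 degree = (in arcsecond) 9.321e+05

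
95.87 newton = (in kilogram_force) 9.776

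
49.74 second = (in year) 1.577e-06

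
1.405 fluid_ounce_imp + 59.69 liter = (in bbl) 0.3757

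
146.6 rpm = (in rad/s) 15.35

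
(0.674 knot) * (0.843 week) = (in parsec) 5.729e-12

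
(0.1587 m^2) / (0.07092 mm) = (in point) 6.343e+06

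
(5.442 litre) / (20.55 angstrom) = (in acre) 654.4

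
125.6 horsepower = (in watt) 9.366e+04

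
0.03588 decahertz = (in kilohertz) 0.0003588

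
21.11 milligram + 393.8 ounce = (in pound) 24.61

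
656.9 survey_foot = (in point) 5.676e+05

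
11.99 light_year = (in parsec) 3.676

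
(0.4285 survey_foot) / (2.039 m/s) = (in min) 0.001068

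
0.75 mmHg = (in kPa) 0.09999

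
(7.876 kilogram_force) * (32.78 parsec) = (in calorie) 1.867e+19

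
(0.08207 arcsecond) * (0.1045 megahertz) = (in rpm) 0.3971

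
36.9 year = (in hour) 3.232e+05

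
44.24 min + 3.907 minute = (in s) 2889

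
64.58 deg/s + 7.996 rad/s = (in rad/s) 9.123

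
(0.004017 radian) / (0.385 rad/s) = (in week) 1.725e-08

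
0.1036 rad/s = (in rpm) 0.9893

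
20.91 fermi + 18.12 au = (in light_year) 0.0002865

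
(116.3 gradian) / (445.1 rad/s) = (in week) 6.786e-09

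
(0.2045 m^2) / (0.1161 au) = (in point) 3.338e-08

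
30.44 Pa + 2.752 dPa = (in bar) 0.0003072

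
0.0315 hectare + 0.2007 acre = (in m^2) 1127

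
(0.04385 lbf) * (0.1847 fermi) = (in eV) 224.9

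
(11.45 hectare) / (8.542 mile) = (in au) 5.568e-11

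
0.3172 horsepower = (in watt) 236.5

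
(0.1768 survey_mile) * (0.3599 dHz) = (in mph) 22.91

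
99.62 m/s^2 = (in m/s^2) 99.62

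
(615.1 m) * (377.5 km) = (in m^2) 2.322e+08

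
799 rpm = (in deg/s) 4794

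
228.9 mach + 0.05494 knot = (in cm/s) 7.794e+06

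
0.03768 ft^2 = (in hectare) 3.501e-07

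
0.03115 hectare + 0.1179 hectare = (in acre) 0.3683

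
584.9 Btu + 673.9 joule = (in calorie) 1.477e+05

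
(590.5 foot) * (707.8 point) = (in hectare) 0.004494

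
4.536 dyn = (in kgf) 4.625e-06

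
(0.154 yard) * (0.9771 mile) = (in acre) 0.05472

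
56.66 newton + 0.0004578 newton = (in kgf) 5.778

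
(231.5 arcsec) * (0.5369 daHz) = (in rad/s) 0.006026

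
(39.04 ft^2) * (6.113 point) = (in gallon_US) 2.066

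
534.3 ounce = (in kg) 15.15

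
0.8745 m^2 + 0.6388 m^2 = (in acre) 0.0003739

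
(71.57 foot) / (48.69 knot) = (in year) 2.762e-08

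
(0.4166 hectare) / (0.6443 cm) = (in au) 4.322e-06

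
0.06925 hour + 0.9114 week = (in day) 6.383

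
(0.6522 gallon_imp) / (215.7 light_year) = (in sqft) 1.564e-20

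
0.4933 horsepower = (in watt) 367.9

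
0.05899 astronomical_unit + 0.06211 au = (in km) 1.812e+07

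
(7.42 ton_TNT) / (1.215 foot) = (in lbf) 1.885e+10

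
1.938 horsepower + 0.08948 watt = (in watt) 1445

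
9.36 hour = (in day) 0.39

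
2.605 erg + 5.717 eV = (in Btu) 2.469e-10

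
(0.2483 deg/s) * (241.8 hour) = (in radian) 3772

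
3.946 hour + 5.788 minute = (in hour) 4.042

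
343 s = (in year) 1.088e-05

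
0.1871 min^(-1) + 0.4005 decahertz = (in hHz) 0.04008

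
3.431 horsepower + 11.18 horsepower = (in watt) 1.09e+04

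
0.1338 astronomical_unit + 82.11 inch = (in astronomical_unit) 0.1338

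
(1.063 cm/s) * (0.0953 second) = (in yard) 0.001108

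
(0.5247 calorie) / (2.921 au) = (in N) 5.024e-12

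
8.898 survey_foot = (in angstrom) 2.712e+10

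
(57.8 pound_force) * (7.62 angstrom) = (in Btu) 1.857e-10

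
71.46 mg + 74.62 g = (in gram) 74.69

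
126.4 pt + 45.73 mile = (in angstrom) 7.36e+14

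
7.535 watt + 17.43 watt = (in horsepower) 0.03348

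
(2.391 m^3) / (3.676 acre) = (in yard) 0.0001758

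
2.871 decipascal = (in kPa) 0.0002871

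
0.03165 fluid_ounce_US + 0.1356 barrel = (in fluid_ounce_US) 729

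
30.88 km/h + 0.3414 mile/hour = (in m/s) 8.73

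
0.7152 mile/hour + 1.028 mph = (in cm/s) 77.93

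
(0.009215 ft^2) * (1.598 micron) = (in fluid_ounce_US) 4.626e-05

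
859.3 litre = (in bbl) 5.405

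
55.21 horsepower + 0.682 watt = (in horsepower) 55.21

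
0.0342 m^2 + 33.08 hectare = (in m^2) 3.308e+05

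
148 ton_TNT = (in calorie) 1.48e+11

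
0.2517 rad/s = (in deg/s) 14.42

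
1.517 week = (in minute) 1.529e+04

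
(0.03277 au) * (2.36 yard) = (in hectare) 1.058e+06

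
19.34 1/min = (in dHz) 3.223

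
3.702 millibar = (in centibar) 0.3702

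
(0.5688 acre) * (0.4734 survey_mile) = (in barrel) 1.103e+07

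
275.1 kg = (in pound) 606.5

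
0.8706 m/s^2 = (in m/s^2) 0.8706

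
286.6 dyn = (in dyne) 286.6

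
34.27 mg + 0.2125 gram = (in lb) 0.000544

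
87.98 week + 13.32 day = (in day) 629.2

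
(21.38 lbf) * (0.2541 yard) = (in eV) 1.379e+20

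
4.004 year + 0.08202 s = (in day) 1461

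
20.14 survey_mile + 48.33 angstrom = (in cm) 3.241e+06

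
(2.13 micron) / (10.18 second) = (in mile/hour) 4.68e-07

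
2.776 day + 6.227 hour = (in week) 0.4336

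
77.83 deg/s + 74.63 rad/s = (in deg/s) 4354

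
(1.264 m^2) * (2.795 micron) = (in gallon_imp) 0.0007771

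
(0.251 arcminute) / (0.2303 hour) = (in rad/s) 8.807e-08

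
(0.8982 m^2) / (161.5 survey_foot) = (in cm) 1.825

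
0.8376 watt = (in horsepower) 0.001123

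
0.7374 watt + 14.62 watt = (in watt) 15.36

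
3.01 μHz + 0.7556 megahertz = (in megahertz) 0.7556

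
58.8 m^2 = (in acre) 0.01453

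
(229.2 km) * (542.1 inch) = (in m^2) 3.156e+06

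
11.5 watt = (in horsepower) 0.01542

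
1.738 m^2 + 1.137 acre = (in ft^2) 4.955e+04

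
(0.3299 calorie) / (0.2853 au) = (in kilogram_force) 3.298e-12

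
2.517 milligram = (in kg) 2.517e-06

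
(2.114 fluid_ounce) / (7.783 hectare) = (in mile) 4.991e-13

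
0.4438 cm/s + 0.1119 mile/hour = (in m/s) 0.05446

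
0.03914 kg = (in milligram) 3.914e+04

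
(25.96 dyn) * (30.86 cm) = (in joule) 8.011e-05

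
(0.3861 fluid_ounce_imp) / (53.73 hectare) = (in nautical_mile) 1.102e-14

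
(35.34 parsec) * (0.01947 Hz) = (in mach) 6.235e+13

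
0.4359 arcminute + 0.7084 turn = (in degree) 255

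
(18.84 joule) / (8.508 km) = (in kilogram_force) 0.0002258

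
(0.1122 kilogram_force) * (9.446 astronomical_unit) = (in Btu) 1.474e+09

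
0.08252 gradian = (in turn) 0.0002063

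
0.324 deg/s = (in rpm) 0.054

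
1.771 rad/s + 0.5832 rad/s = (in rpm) 22.48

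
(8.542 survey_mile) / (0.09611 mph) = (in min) 5333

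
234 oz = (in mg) 6.634e+06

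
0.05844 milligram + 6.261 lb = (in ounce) 100.2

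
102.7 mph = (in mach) 0.1348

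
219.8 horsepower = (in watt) 1.639e+05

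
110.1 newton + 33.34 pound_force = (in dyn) 2.584e+07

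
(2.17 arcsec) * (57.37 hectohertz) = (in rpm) 0.5764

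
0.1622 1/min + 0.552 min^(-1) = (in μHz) 1.19e+04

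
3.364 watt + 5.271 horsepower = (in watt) 3934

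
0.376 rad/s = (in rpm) 3.591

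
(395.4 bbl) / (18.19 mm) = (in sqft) 3.72e+04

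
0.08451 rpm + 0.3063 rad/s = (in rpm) 3.009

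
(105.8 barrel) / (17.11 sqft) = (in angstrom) 1.058e+11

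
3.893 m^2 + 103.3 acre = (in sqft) 4.5e+06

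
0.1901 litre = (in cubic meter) 0.0001901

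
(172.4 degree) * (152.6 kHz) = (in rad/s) 4.592e+05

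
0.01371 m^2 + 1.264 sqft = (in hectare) 1.311e-05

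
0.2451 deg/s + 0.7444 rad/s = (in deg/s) 42.9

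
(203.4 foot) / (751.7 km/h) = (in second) 0.2969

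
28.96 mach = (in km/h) 3.55e+04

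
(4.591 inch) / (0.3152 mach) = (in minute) 1.811e-05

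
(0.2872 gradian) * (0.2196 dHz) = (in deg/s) 0.005676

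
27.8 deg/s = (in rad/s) 0.4852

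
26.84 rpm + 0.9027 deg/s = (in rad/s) 2.826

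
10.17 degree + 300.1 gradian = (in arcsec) 1.009e+06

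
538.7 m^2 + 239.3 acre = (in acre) 239.4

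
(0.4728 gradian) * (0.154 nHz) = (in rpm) 1.092e-11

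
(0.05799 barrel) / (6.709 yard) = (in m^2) 0.001503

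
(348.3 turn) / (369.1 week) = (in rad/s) 9.803e-06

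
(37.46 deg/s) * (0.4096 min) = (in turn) 2.557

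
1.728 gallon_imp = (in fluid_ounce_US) 265.6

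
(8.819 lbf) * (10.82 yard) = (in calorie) 92.76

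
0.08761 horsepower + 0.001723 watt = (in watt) 65.33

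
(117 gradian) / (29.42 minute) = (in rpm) 0.009942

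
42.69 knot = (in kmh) 79.06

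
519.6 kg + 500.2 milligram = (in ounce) 1.833e+04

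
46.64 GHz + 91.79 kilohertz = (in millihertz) 4.664e+13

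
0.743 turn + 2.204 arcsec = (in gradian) 297.2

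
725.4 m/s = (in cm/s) 7.254e+04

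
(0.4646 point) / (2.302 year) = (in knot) 4.389e-12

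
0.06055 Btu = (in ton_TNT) 1.527e-08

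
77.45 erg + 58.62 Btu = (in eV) 3.86e+23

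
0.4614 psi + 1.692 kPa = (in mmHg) 36.55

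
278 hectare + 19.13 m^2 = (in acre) 687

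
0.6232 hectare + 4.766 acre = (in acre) 6.306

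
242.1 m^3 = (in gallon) 6.396e+04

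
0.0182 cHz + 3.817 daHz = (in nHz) 3.817e+10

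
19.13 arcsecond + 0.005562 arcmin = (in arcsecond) 19.46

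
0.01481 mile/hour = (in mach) 1.944e-05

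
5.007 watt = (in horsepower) 0.006714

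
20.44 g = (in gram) 20.44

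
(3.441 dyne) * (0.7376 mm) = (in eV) 1.584e+11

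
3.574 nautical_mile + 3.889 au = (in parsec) 1.885e-05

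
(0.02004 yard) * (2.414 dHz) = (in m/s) 0.004424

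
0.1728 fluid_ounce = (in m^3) 5.11e-06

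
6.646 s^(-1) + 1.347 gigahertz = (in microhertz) 1.347e+15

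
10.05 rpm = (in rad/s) 1.052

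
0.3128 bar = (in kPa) 31.28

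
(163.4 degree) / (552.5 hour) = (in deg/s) 8.215e-05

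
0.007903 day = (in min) 11.38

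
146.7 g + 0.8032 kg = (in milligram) 9.499e+05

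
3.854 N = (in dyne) 3.854e+05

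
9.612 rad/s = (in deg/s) 550.7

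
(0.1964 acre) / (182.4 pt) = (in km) 12.35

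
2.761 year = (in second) 8.707e+07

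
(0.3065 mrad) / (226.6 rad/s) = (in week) 2.236e-12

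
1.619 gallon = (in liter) 6.129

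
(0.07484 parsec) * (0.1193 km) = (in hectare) 2.755e+13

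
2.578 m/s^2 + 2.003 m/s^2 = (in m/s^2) 4.581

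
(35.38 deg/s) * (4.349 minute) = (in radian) 161.1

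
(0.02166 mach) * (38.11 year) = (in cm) 8.864e+11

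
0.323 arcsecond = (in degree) 8.972e-05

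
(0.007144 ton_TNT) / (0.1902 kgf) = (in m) 1.603e+07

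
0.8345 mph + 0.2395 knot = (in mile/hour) 1.11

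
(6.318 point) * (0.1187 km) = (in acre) 6.538e-05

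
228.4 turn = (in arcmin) 4.933e+06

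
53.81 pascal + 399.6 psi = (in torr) 2.067e+04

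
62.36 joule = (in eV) 3.892e+20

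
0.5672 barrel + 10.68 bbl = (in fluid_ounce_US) 6.046e+04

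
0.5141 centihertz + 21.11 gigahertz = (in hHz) 2.111e+08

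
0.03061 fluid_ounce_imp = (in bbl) 5.47e-06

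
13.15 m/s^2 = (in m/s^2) 13.15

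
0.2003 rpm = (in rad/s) 0.02098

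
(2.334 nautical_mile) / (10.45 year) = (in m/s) 1.312e-05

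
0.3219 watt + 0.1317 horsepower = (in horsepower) 0.1321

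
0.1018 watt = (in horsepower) 0.0001365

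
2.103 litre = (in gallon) 0.5556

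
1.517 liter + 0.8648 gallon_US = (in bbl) 0.03013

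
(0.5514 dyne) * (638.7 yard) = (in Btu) 3.052e-06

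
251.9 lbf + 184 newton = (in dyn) 1.305e+08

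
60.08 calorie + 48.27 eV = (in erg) 2.514e+09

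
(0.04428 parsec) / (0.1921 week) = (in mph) 2.631e+10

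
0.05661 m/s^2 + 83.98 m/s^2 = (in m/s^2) 84.04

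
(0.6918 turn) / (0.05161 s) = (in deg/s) 4826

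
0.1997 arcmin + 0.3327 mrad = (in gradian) 0.02488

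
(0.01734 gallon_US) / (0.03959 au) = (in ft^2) 1.193e-13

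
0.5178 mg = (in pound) 1.142e-06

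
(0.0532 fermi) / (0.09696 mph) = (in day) 1.421e-20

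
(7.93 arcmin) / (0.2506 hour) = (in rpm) 2.442e-05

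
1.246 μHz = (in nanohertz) 1246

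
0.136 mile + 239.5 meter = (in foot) 1504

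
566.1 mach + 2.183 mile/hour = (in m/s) 1.928e+05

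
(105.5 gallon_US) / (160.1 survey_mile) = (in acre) 3.83e-10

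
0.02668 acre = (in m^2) 108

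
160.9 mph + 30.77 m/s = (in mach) 0.3016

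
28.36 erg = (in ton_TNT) 6.778e-16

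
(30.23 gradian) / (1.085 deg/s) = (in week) 4.146e-05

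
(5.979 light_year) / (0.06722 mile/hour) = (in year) 5.969e+10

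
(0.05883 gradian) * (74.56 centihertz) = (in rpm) 0.00658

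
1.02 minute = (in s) 61.2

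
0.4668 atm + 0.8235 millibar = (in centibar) 47.38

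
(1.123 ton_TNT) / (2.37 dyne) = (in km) 1.983e+11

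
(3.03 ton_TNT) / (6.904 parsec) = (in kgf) 6.068e-09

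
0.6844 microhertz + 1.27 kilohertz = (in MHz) 0.00127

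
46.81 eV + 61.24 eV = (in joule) 1.731e-17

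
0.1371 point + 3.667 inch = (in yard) 0.1019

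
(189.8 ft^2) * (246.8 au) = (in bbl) 4.095e+15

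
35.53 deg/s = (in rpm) 5.922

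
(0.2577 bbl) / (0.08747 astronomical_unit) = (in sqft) 3.37e-11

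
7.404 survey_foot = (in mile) 0.001402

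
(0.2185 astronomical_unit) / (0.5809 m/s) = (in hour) 1.563e+07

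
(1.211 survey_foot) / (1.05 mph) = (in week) 1.3e-06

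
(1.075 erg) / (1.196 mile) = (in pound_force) 1.256e-11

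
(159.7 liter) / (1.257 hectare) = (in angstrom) 1.27e+05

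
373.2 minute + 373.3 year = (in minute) 1.962e+08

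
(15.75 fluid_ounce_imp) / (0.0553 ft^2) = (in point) 246.9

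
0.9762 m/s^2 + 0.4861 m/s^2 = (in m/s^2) 1.462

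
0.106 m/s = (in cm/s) 10.6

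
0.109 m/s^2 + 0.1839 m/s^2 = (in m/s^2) 0.2929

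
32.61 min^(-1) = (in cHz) 54.35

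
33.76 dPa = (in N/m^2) 3.376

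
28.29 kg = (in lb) 62.37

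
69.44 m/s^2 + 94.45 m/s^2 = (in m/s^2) 163.9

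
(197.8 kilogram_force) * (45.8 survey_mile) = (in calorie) 3.417e+07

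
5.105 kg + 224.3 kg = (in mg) 2.294e+08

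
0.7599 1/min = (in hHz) 0.0001267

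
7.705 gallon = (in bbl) 0.1835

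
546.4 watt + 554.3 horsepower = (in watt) 4.139e+05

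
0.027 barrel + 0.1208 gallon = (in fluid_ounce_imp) 167.2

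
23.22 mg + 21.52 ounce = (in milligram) 6.101e+05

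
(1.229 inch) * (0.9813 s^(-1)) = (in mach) 8.996e-05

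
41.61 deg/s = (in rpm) 6.935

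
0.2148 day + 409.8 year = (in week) 2.137e+04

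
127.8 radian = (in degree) 7322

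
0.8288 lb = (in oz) 13.26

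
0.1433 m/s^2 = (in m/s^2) 0.1433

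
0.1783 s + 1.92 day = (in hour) 46.08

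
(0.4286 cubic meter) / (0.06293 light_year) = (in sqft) 7.749e-15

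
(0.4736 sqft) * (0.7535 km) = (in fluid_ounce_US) 1.121e+06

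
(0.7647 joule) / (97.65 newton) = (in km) 7.831e-06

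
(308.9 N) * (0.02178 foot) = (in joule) 2.051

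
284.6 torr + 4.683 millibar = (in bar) 0.3841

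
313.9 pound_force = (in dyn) 1.396e+08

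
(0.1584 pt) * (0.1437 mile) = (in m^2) 0.01292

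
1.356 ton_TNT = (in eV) 3.541e+28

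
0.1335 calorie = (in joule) 0.5586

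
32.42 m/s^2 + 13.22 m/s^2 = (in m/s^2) 45.64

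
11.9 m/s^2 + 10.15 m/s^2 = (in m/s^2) 22.05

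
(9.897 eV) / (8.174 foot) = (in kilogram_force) 6.49e-20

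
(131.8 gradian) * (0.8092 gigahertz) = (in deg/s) 9.599e+10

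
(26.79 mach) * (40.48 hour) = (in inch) 5.234e+10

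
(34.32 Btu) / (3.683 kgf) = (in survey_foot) 3289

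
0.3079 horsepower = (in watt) 229.6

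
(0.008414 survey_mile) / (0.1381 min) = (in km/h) 5.883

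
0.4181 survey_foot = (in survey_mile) 7.919e-05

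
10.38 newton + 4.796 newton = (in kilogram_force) 1.548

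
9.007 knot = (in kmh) 16.68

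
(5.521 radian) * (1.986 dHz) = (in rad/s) 1.096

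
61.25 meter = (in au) 4.094e-10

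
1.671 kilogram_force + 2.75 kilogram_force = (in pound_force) 9.747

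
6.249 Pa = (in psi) 0.0009063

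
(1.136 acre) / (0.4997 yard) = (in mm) 1.006e+07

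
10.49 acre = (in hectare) 4.245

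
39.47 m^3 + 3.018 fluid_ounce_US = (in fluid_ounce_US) 1.335e+06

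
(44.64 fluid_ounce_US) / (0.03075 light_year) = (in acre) 1.121e-21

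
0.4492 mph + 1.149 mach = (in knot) 760.9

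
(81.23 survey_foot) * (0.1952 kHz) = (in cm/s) 4.833e+05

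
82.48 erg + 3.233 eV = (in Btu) 7.818e-09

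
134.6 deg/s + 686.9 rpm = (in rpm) 709.3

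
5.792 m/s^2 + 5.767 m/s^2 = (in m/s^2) 11.56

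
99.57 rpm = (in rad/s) 10.43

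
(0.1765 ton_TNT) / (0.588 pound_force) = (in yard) 3.088e+08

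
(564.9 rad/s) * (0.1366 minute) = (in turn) 736.9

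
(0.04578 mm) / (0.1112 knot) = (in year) 2.538e-11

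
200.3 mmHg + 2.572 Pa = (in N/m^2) 2.671e+04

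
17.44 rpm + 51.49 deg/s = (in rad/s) 2.725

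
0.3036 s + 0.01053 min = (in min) 0.01559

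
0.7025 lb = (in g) 318.6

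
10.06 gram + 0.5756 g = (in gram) 10.64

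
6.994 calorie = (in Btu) 0.02774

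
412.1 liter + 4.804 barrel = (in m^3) 1.176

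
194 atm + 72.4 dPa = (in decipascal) 1.966e+08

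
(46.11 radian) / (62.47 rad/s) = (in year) 2.341e-08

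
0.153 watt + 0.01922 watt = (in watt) 0.1722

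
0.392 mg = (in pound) 8.642e-07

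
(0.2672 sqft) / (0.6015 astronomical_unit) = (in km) 2.759e-16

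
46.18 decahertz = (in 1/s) 461.8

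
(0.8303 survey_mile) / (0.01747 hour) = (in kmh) 76.49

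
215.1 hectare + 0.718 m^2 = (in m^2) 2.151e+06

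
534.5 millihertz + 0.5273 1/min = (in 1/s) 0.5433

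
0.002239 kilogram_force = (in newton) 0.02196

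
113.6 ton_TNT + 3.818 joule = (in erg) 4.753e+18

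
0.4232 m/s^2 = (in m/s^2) 0.4232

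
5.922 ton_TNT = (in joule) 2.478e+10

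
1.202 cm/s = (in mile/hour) 0.02689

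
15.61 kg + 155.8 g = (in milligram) 1.577e+07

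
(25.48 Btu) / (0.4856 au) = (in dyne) 0.03701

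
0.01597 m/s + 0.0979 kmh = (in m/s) 0.04316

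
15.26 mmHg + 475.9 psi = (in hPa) 3.283e+04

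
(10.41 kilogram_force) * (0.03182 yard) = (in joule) 2.97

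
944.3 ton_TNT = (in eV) 2.466e+31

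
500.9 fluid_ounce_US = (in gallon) 3.913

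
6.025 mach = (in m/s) 2052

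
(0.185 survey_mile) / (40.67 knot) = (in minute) 0.2372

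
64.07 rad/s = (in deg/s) 3671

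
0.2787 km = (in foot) 914.4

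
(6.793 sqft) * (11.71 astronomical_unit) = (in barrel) 6.954e+12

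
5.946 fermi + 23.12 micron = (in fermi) 2.312e+10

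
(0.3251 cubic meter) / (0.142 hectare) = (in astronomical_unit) 1.53e-15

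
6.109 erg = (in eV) 3.813e+12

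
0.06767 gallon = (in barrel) 0.001611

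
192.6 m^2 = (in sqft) 2073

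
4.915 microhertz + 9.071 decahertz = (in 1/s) 90.71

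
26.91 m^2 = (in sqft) 289.7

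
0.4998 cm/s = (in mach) 1.468e-05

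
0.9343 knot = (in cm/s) 48.06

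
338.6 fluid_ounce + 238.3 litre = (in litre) 248.3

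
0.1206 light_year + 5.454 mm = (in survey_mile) 7.09e+11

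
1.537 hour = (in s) 5533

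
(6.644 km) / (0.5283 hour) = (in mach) 0.01026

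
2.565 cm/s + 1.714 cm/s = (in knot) 0.08318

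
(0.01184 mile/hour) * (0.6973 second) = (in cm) 0.3691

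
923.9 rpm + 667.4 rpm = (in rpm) 1591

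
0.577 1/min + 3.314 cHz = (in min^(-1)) 2.565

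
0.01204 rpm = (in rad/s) 0.001261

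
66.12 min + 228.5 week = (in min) 2.303e+06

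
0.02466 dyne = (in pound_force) 5.544e-08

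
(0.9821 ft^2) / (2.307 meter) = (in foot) 0.1298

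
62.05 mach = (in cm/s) 2.113e+06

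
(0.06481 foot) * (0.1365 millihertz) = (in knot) 5.241e-06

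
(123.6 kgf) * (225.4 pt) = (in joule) 96.38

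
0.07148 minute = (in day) 4.964e-05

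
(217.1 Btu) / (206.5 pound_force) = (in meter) 249.4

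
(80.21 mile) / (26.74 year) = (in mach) 4.496e-07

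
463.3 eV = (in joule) 7.423e-17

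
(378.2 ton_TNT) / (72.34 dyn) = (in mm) 2.187e+18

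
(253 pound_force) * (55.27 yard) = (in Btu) 53.91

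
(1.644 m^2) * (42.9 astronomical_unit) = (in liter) 1.055e+16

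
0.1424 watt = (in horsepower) 0.000191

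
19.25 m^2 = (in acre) 0.004757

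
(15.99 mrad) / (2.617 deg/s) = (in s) 0.3501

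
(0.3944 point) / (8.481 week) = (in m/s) 2.713e-11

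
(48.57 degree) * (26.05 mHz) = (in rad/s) 0.02208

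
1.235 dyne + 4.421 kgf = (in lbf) 9.747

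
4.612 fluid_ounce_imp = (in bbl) 0.0008242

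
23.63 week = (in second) 1.429e+07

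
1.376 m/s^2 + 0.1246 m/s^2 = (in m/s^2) 1.501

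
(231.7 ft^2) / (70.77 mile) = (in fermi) 1.89e+11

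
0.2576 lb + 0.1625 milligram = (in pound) 0.2576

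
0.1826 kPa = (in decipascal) 1826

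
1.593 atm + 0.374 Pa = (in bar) 1.614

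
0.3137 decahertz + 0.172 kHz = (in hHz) 1.751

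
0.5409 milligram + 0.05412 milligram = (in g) 0.000595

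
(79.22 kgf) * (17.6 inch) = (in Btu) 0.3292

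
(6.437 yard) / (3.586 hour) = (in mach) 1.339e-06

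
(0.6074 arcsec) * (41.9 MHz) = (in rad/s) 123.4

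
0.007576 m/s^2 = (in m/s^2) 0.007576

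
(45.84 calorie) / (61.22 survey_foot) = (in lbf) 2.311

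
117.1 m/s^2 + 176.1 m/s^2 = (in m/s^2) 293.2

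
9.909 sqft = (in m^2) 0.9206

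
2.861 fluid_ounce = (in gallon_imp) 0.01861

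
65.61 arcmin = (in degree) 1.093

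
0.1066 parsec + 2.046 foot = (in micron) 3.289e+21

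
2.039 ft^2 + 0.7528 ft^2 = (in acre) 6.409e-05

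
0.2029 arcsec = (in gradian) 6.262e-05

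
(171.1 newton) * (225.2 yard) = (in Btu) 33.39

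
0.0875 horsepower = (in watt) 65.25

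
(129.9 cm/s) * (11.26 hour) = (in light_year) 5.566e-12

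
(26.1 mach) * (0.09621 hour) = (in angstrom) 3.078e+16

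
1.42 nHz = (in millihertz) 1.42e-06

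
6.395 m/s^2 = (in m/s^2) 6.395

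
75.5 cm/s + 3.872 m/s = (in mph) 10.35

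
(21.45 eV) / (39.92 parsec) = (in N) 2.79e-36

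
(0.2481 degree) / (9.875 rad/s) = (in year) 1.39e-11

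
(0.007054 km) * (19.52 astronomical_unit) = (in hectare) 2.06e+09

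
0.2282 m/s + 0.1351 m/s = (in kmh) 1.308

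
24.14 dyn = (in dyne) 24.14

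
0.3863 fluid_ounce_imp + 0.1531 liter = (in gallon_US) 0.04334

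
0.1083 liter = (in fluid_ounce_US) 3.662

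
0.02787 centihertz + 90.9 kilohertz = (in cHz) 9.09e+06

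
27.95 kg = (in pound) 61.62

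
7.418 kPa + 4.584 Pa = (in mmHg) 55.67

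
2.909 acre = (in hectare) 1.177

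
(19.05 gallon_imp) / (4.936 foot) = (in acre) 1.422e-05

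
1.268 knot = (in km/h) 2.348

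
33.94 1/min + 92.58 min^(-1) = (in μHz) 2.109e+06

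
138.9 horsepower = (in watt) 1.036e+05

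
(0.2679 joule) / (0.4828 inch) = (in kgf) 2.228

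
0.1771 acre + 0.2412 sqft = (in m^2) 716.7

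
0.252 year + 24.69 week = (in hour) 6355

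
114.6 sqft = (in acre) 0.002631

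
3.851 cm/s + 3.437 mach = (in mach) 3.437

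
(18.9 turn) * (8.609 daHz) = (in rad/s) 1.022e+04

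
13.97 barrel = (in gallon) 586.7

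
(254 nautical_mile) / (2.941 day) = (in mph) 4.141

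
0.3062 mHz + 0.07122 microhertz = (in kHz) 3.063e-07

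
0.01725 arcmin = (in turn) 7.986e-07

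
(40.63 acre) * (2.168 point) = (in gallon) 3.322e+04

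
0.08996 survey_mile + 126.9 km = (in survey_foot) 4.168e+05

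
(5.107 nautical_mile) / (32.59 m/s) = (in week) 0.0004799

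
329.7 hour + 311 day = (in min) 4.676e+05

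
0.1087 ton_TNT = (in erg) 4.548e+15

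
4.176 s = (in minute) 0.0696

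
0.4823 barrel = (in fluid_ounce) 2593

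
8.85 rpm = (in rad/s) 0.9268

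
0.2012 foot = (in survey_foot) 0.2012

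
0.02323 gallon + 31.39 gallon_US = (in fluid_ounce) 4021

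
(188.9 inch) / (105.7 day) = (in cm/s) 5.254e-05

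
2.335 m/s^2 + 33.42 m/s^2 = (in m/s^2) 35.76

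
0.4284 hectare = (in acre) 1.059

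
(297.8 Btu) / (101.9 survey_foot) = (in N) 1.012e+04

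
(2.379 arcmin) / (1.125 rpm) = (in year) 1.863e-10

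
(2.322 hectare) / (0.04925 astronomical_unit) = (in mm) 0.003152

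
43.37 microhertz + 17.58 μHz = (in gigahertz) 6.095e-14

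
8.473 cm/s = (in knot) 0.1647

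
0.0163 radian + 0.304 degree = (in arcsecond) 4457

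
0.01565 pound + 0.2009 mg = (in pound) 0.01565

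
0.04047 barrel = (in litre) 6.434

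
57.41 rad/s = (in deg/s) 3289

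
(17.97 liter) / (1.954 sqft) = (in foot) 0.3248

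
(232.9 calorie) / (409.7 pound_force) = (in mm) 534.7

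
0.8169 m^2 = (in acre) 0.0002019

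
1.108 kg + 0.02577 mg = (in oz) 39.08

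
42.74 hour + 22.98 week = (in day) 162.6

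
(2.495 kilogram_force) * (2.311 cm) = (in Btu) 0.0005359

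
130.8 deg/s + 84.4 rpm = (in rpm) 106.2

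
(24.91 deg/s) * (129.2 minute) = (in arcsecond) 6.952e+08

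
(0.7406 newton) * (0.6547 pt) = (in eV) 1.068e+15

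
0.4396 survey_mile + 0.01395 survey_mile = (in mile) 0.4536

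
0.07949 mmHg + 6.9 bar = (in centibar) 690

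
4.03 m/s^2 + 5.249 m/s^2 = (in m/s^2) 9.279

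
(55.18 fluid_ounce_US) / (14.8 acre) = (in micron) 0.02725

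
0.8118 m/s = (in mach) 0.002384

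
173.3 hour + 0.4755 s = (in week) 1.032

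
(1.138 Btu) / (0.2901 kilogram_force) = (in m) 422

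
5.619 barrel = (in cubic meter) 0.8933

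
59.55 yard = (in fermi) 5.445e+16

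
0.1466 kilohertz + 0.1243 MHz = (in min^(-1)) 7.467e+06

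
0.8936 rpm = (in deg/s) 5.362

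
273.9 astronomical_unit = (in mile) 2.546e+10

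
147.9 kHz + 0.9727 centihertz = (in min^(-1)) 8.874e+06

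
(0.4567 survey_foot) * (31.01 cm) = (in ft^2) 0.4646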